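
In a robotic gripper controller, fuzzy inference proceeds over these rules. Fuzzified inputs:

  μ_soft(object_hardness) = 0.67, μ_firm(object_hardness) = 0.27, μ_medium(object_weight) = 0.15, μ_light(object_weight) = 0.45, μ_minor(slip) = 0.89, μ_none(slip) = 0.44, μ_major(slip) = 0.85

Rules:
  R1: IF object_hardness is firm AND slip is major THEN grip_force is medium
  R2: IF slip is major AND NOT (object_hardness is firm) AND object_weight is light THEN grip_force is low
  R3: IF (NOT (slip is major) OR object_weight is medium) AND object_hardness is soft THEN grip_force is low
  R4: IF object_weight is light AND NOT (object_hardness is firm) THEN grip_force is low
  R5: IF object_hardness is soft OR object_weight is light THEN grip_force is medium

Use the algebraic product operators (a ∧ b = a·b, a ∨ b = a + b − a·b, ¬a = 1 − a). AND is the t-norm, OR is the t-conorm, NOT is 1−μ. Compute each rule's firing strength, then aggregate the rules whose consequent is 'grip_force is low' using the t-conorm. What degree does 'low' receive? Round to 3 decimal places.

R1: firm=0.27, major=0.85; AND[a·b] → w = 0.2295
R2: major=0.85, ¬firm=1−0.27=0.73, light=0.45; AND[a·b] → w = 0.2792
R3: (¬major=1−0.85=0.15 OR medium=0.15) = 0.2775; AND[a·b] with soft=0.67 → w = 0.1859
R4: light=0.45, ¬firm=1−0.27=0.73; AND[a·b] → w = 0.3285
R5: soft=0.67, light=0.45; OR[a + b − a·b] → w = 0.8185
Rules with consequent 'low': {R2, R3, R4} → strengths 0.2792, 0.1859, 0.3285
Aggregate via t-conorm [a + b − a·b]: 0.6060

0.606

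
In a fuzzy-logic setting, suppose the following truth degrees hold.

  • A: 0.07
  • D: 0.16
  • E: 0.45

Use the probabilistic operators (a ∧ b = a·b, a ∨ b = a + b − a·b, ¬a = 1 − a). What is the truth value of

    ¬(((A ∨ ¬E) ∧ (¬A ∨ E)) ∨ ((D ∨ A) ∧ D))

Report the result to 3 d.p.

0.425

¬E = 1 − 0.4500 = 0.5500
A ∨ ¬E = a + b − a·b on (0.0700, 0.5500) = 0.5815
¬A = 1 − 0.0700 = 0.9300
¬A ∨ E = a + b − a·b on (0.9300, 0.4500) = 0.9615
(A ∨ ¬E) ∧ (¬A ∨ E) = a·b on (0.5815, 0.9615) = 0.5591
D ∨ A = a + b − a·b on (0.1600, 0.0700) = 0.2188
(D ∨ A) ∧ D = a·b on (0.2188, 0.1600) = 0.0350
((A ∨ ¬E) ∧ (¬A ∨ E)) ∨ ((D ∨ A) ∧ D) = a + b − a·b on (0.5591, 0.0350) = 0.5745
¬(((A ∨ ¬E) ∧ (¬A ∨ E)) ∨ ((D ∨ A) ∧ D)) = 1 − 0.5745 = 0.4255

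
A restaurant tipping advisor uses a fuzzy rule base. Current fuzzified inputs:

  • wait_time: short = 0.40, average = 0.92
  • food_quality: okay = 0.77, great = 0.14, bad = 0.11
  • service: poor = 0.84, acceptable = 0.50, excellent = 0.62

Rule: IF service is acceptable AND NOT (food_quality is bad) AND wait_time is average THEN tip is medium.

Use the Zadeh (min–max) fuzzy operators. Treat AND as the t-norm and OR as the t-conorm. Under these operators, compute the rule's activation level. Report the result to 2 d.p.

0.50

firing strength: acceptable=0.50, ¬bad=1−0.11=0.89, average=0.92; AND[min(a, b)] → w = 0.50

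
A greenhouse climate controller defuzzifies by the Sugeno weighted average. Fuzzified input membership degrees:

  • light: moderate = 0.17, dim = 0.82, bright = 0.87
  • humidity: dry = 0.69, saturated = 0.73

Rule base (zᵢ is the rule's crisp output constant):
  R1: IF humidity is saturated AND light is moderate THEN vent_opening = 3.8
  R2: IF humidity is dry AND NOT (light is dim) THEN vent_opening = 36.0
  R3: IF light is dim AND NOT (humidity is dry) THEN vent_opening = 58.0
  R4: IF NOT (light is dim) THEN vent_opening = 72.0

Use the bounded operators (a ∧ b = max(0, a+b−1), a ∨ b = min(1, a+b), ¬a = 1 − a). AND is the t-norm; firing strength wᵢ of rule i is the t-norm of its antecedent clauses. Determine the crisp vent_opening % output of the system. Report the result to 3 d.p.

66.129

R1 (z=3.8): saturated=0.73, moderate=0.17; AND[max(0, a+b−1)] → w = 0.00
R2 (z=36.0): dry=0.69, ¬dim=1−0.82=0.18; AND[max(0, a+b−1)] → w = 0.00
R3 (z=58.0): dim=0.82, ¬dry=1−0.69=0.31; AND[max(0, a+b−1)] → w = 0.13
R4 (z=72.0): ¬dim=1−0.82=0.18 → w = 0.18
Weighted average = (0.00·3.8 + 0.00·36.0 + 0.13·58.0 + 0.18·72.0) / (0.00 + 0.00 + 0.13 + 0.18)
  = 20.5000 / 0.3100 = 66.129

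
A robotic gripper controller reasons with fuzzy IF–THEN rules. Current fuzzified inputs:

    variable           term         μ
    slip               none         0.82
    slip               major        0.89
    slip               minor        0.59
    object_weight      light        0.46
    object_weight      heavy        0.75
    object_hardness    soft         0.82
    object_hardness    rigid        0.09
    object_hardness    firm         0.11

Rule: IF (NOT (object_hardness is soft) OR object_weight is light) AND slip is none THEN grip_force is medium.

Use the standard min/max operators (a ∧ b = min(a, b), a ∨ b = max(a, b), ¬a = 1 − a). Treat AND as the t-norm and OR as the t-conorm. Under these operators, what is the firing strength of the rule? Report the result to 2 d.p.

0.46

firing strength: (¬soft=1−0.82=0.18 OR light=0.46) = 0.46; AND[min(a, b)] with none=0.82 → w = 0.46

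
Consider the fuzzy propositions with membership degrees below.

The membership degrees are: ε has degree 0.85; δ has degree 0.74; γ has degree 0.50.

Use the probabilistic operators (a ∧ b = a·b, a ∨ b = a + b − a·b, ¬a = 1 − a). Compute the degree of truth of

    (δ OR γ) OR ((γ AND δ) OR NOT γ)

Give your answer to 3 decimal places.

δ OR γ = a + b − a·b on (0.7400, 0.5000) = 0.8700
γ AND δ = a·b on (0.5000, 0.7400) = 0.3700
NOT γ = 1 − 0.5000 = 0.5000
(γ AND δ) OR NOT γ = a + b − a·b on (0.3700, 0.5000) = 0.6850
(δ OR γ) OR ((γ AND δ) OR NOT γ) = a + b − a·b on (0.8700, 0.6850) = 0.9591

0.959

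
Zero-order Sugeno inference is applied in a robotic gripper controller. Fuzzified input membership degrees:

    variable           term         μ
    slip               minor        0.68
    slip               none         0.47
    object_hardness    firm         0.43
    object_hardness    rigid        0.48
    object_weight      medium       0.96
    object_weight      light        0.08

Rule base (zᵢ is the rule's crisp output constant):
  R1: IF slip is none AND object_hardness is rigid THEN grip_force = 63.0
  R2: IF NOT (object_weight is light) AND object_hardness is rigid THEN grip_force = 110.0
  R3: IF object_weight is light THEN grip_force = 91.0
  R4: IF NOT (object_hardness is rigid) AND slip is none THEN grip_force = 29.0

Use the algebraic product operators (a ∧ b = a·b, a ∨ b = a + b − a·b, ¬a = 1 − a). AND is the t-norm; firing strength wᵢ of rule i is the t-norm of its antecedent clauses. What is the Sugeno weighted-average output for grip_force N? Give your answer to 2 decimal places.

R1 (z=63.0): none=0.47, rigid=0.48; AND[a·b] → w = 0.2256
R2 (z=110.0): ¬light=1−0.08=0.92, rigid=0.48; AND[a·b] → w = 0.4416
R3 (z=91.0): light=0.08 → w = 0.0800
R4 (z=29.0): ¬rigid=1−0.48=0.52, none=0.47; AND[a·b] → w = 0.2444
Weighted average = (0.2256·63.0 + 0.4416·110.0 + 0.0800·91.0 + 0.2444·29.0) / (0.2256 + 0.4416 + 0.0800 + 0.2444)
  = 77.1564 / 0.9916 = 77.81

77.81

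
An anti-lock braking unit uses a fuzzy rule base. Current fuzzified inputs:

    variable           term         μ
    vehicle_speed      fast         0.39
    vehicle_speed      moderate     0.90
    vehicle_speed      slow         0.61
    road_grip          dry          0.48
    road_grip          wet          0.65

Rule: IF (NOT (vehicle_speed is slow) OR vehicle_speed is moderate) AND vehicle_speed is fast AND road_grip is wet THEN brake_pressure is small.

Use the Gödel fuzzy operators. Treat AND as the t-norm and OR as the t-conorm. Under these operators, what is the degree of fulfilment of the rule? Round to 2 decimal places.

0.39

firing strength: (¬slow=1−0.61=0.39 OR moderate=0.90) = 0.90; AND[min(a, b)] with fast=0.39, wet=0.65 → w = 0.39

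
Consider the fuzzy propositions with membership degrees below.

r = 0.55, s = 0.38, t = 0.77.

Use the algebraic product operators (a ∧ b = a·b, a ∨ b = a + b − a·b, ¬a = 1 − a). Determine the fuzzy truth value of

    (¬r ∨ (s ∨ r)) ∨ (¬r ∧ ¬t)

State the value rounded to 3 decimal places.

¬r = 1 − 0.5500 = 0.4500
s ∨ r = a + b − a·b on (0.3800, 0.5500) = 0.7210
¬r ∨ (s ∨ r) = a + b − a·b on (0.4500, 0.7210) = 0.8466
¬r = 1 − 0.5500 = 0.4500
¬t = 1 − 0.7700 = 0.2300
¬r ∧ ¬t = a·b on (0.4500, 0.2300) = 0.1035
(¬r ∨ (s ∨ r)) ∨ (¬r ∧ ¬t) = a + b − a·b on (0.8466, 0.1035) = 0.8624

0.862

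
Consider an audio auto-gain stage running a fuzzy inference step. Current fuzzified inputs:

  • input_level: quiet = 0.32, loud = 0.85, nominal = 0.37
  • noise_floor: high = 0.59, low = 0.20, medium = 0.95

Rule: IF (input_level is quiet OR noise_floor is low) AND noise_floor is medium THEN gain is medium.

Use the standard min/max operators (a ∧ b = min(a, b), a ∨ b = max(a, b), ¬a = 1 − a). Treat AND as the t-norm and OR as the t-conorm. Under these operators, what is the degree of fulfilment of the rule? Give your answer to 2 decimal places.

firing strength: (quiet=0.32 OR low=0.20) = 0.32; AND[min(a, b)] with medium=0.95 → w = 0.32

0.32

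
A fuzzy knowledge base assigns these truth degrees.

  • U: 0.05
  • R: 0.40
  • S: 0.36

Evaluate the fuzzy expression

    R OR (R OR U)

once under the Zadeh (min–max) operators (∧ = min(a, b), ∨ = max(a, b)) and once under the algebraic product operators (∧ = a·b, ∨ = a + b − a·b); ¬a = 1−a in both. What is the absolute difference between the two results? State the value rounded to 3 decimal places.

0.258

Under Zadeh (min–max):
  R OR U = max(a, b) on (0.40, 0.05) = 0.40
  R OR (R OR U) = max(a, b) on (0.40, 0.40) = 0.40
  → value = 0.4000
Under algebraic product:
  R OR U = a + b − a·b on (0.4000, 0.0500) = 0.4300
  R OR (R OR U) = a + b − a·b on (0.4000, 0.4300) = 0.6580
  → value = 0.6580
|0.4000 − 0.6580| = 0.258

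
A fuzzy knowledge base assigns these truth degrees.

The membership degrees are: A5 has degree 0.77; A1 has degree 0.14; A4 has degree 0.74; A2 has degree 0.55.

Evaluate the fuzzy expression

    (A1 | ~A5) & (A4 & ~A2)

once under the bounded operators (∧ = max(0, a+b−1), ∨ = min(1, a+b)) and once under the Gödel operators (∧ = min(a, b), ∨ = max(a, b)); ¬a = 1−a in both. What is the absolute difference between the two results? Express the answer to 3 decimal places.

0.230

Under bounded:
  ~A5 = 1 − 0.77 = 0.23
  A1 | ~A5 = min(1, a+b) on (0.14, 0.23) = 0.37
  ~A2 = 1 − 0.55 = 0.45
  A4 & ~A2 = max(0, a+b−1) on (0.74, 0.45) = 0.19
  (A1 | ~A5) & (A4 & ~A2) = max(0, a+b−1) on (0.37, 0.19) = 0.00
  → value = 0.0000
Under Gödel:
  ~A5 = 1 − 0.77 = 0.23
  A1 | ~A5 = max(a, b) on (0.14, 0.23) = 0.23
  ~A2 = 1 − 0.55 = 0.45
  A4 & ~A2 = min(a, b) on (0.74, 0.45) = 0.45
  (A1 | ~A5) & (A4 & ~A2) = min(a, b) on (0.23, 0.45) = 0.23
  → value = 0.2300
|0.0000 − 0.2300| = 0.230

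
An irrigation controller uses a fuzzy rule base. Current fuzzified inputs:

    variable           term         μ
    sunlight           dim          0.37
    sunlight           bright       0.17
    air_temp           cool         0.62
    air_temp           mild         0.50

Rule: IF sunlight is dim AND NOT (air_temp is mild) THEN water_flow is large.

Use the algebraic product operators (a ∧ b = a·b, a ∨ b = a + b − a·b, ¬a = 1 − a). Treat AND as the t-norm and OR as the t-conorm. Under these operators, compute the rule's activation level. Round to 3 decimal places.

0.185

firing strength: dim=0.37, ¬mild=1−0.50=0.50; AND[a·b] → w = 0.1850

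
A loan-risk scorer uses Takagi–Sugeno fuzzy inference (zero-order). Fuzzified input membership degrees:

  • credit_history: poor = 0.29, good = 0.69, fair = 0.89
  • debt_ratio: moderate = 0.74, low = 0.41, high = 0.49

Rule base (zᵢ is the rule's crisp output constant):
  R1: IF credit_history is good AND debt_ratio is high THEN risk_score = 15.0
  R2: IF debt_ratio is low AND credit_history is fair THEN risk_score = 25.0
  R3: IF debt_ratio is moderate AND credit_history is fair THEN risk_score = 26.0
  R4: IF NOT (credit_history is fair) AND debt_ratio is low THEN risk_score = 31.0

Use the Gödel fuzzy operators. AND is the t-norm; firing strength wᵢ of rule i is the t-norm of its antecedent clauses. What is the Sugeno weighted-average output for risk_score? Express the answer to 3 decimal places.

23.000

R1 (z=15.0): good=0.69, high=0.49; AND[min(a, b)] → w = 0.49
R2 (z=25.0): low=0.41, fair=0.89; AND[min(a, b)] → w = 0.41
R3 (z=26.0): moderate=0.74, fair=0.89; AND[min(a, b)] → w = 0.74
R4 (z=31.0): ¬fair=1−0.89=0.11, low=0.41; AND[min(a, b)] → w = 0.11
Weighted average = (0.49·15.0 + 0.41·25.0 + 0.74·26.0 + 0.11·31.0) / (0.49 + 0.41 + 0.74 + 0.11)
  = 40.2500 / 1.7500 = 23.000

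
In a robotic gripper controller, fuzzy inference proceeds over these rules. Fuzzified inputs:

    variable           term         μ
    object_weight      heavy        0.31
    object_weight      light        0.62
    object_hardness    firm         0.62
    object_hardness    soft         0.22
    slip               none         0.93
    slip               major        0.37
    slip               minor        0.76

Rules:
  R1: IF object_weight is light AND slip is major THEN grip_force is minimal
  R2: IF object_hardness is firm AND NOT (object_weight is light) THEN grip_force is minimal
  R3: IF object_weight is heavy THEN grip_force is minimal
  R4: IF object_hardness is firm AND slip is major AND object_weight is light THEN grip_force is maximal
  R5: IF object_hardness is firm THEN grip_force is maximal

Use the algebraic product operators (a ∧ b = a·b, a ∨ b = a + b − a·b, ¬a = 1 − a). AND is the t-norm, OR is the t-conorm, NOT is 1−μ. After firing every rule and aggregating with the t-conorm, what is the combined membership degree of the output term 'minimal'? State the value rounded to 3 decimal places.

0.594

R1: light=0.62, major=0.37; AND[a·b] → w = 0.2294
R2: firm=0.62, ¬light=1−0.62=0.38; AND[a·b] → w = 0.2356
R3: heavy=0.31 → w = 0.3100
R4: firm=0.62, major=0.37, light=0.62; AND[a·b] → w = 0.1422
R5: firm=0.62 → w = 0.6200
Rules with consequent 'minimal': {R1, R2, R3} → strengths 0.2294, 0.2356, 0.3100
Aggregate via t-conorm [a + b − a·b]: 0.5936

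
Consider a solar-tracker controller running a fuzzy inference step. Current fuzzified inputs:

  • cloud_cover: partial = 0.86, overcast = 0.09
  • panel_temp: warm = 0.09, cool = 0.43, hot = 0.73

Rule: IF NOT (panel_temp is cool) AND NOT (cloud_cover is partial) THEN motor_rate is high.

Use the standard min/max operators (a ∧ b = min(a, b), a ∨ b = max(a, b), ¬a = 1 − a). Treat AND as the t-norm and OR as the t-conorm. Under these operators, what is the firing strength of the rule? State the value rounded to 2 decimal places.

firing strength: ¬cool=1−0.43=0.57, ¬partial=1−0.86=0.14; AND[min(a, b)] → w = 0.14

0.14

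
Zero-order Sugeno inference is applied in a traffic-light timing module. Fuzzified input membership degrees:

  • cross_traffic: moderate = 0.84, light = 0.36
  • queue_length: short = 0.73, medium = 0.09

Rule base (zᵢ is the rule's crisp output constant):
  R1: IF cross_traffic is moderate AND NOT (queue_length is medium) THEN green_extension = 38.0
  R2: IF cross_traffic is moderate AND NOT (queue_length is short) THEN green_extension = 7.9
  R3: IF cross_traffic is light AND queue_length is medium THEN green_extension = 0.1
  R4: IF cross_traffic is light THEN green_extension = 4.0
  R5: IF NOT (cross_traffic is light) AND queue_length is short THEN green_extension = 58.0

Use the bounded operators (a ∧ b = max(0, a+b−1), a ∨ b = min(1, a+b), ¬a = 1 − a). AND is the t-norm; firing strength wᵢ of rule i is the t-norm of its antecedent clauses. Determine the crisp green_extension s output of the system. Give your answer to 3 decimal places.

R1 (z=38.0): moderate=0.84, ¬medium=1−0.09=0.91; AND[max(0, a+b−1)] → w = 0.75
R2 (z=7.9): moderate=0.84, ¬short=1−0.73=0.27; AND[max(0, a+b−1)] → w = 0.11
R3 (z=0.1): light=0.36, medium=0.09; AND[max(0, a+b−1)] → w = 0.00
R4 (z=4.0): light=0.36 → w = 0.36
R5 (z=58.0): ¬light=1−0.36=0.64, short=0.73; AND[max(0, a+b−1)] → w = 0.37
Weighted average = (0.75·38.0 + 0.11·7.9 + 0.00·0.1 + 0.36·4.0 + 0.37·58.0) / (0.75 + 0.11 + 0.00 + 0.36 + 0.37)
  = 52.2690 / 1.5900 = 32.874

32.874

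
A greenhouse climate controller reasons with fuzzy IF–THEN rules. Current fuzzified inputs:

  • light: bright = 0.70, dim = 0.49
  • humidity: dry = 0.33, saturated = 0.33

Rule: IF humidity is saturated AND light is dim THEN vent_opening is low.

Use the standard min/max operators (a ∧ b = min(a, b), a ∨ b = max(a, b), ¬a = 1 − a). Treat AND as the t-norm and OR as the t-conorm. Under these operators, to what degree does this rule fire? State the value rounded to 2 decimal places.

0.33

firing strength: saturated=0.33, dim=0.49; AND[min(a, b)] → w = 0.33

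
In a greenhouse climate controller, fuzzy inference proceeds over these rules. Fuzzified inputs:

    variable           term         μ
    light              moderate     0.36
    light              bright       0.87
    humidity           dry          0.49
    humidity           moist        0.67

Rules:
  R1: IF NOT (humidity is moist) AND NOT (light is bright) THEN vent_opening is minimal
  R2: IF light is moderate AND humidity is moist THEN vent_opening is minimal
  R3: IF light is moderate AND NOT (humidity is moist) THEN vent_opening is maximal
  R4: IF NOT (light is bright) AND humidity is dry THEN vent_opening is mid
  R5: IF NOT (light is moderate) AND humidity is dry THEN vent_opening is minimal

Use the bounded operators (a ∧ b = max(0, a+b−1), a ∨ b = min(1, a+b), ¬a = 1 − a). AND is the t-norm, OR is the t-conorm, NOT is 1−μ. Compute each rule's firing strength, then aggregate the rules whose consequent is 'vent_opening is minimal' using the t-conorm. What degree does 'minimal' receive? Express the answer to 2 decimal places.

R1: ¬moist=1−0.67=0.33, ¬bright=1−0.87=0.13; AND[max(0, a+b−1)] → w = 0.00
R2: moderate=0.36, moist=0.67; AND[max(0, a+b−1)] → w = 0.03
R3: moderate=0.36, ¬moist=1−0.67=0.33; AND[max(0, a+b−1)] → w = 0.00
R4: ¬bright=1−0.87=0.13, dry=0.49; AND[max(0, a+b−1)] → w = 0.00
R5: ¬moderate=1−0.36=0.64, dry=0.49; AND[max(0, a+b−1)] → w = 0.13
Rules with consequent 'minimal': {R1, R2, R5} → strengths 0.00, 0.03, 0.13
Aggregate via t-conorm [min(1, a+b)]: 0.16

0.16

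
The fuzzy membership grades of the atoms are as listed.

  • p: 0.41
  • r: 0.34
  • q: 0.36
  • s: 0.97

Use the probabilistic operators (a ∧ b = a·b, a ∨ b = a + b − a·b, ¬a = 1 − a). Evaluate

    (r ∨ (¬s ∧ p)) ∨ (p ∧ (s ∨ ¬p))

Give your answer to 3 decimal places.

¬s = 1 − 0.9700 = 0.0300
¬s ∧ p = a·b on (0.0300, 0.4100) = 0.0123
r ∨ (¬s ∧ p) = a + b − a·b on (0.3400, 0.0123) = 0.3481
¬p = 1 − 0.4100 = 0.5900
s ∨ ¬p = a + b − a·b on (0.9700, 0.5900) = 0.9877
p ∧ (s ∨ ¬p) = a·b on (0.4100, 0.9877) = 0.4050
(r ∨ (¬s ∧ p)) ∨ (p ∧ (s ∨ ¬p)) = a + b − a·b on (0.3481, 0.4050) = 0.6121

0.612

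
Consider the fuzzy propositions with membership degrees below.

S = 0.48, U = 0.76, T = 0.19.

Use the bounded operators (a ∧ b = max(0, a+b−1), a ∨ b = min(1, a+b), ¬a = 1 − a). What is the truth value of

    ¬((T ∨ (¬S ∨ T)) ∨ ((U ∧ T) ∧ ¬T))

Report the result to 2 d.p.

¬S = 1 − 0.48 = 0.52
¬S ∨ T = min(1, a+b) on (0.52, 0.19) = 0.71
T ∨ (¬S ∨ T) = min(1, a+b) on (0.19, 0.71) = 0.90
U ∧ T = max(0, a+b−1) on (0.76, 0.19) = 0.00
¬T = 1 − 0.19 = 0.81
(U ∧ T) ∧ ¬T = max(0, a+b−1) on (0.00, 0.81) = 0.00
(T ∨ (¬S ∨ T)) ∨ ((U ∧ T) ∧ ¬T) = min(1, a+b) on (0.90, 0.00) = 0.90
¬((T ∨ (¬S ∨ T)) ∨ ((U ∧ T) ∧ ¬T)) = 1 − 0.90 = 0.10

0.10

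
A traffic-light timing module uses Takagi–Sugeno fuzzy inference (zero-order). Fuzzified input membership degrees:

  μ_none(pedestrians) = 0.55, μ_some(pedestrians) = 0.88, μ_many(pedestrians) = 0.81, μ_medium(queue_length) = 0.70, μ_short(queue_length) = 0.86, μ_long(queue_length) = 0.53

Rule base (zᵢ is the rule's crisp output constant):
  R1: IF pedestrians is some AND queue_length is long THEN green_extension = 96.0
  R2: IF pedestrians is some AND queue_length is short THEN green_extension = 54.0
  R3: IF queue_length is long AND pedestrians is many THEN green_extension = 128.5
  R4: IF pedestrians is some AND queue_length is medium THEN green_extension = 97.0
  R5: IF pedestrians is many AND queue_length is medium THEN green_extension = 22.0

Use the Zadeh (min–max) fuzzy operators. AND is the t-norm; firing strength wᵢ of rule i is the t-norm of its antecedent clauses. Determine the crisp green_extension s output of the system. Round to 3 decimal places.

74.917

R1 (z=96.0): some=0.88, long=0.53; AND[min(a, b)] → w = 0.53
R2 (z=54.0): some=0.88, short=0.86; AND[min(a, b)] → w = 0.86
R3 (z=128.5): long=0.53, many=0.81; AND[min(a, b)] → w = 0.53
R4 (z=97.0): some=0.88, medium=0.70; AND[min(a, b)] → w = 0.70
R5 (z=22.0): many=0.81, medium=0.70; AND[min(a, b)] → w = 0.70
Weighted average = (0.53·96.0 + 0.86·54.0 + 0.53·128.5 + 0.70·97.0 + 0.70·22.0) / (0.53 + 0.86 + 0.53 + 0.70 + 0.70)
  = 248.7250 / 3.3200 = 74.917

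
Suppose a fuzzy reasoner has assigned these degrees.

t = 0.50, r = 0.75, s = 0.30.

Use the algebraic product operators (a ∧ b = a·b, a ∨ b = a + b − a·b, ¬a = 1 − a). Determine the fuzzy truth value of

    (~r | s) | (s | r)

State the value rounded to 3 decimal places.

~r = 1 − 0.7500 = 0.2500
~r | s = a + b − a·b on (0.2500, 0.3000) = 0.4750
s | r = a + b − a·b on (0.3000, 0.7500) = 0.8250
(~r | s) | (s | r) = a + b − a·b on (0.4750, 0.8250) = 0.9081

0.908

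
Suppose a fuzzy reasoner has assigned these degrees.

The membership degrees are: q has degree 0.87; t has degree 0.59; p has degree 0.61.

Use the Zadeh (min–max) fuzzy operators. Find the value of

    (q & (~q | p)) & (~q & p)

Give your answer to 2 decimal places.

0.13

~q = 1 − 0.87 = 0.13
~q | p = max(a, b) on (0.13, 0.61) = 0.61
q & (~q | p) = min(a, b) on (0.87, 0.61) = 0.61
~q = 1 − 0.87 = 0.13
~q & p = min(a, b) on (0.13, 0.61) = 0.13
(q & (~q | p)) & (~q & p) = min(a, b) on (0.61, 0.13) = 0.13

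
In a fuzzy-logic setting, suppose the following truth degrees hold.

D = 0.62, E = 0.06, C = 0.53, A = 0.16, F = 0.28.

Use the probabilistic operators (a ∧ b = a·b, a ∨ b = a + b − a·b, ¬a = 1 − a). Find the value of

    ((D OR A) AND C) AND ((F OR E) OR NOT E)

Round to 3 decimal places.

D OR A = a + b − a·b on (0.6200, 0.1600) = 0.6808
(D OR A) AND C = a·b on (0.6808, 0.5300) = 0.3608
F OR E = a + b − a·b on (0.2800, 0.0600) = 0.3232
NOT E = 1 − 0.0600 = 0.9400
(F OR E) OR NOT E = a + b − a·b on (0.3232, 0.9400) = 0.9594
((D OR A) AND C) AND ((F OR E) OR NOT E) = a·b on (0.3608, 0.9594) = 0.3462

0.346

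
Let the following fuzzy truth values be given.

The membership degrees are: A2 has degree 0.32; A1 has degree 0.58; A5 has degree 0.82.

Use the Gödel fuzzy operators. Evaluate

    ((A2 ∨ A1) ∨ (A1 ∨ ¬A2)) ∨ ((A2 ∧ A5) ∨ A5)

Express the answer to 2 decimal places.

0.82

A2 ∨ A1 = max(a, b) on (0.32, 0.58) = 0.58
¬A2 = 1 − 0.32 = 0.68
A1 ∨ ¬A2 = max(a, b) on (0.58, 0.68) = 0.68
(A2 ∨ A1) ∨ (A1 ∨ ¬A2) = max(a, b) on (0.58, 0.68) = 0.68
A2 ∧ A5 = min(a, b) on (0.32, 0.82) = 0.32
(A2 ∧ A5) ∨ A5 = max(a, b) on (0.32, 0.82) = 0.82
((A2 ∨ A1) ∨ (A1 ∨ ¬A2)) ∨ ((A2 ∧ A5) ∨ A5) = max(a, b) on (0.68, 0.82) = 0.82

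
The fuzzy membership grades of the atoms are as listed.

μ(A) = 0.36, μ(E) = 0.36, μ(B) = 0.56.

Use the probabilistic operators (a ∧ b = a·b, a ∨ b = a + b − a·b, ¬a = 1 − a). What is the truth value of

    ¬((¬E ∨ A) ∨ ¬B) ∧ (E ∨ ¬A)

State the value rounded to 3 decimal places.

0.099

¬E = 1 − 0.3600 = 0.6400
¬E ∨ A = a + b − a·b on (0.6400, 0.3600) = 0.7696
¬B = 1 − 0.5600 = 0.4400
(¬E ∨ A) ∨ ¬B = a + b − a·b on (0.7696, 0.4400) = 0.8710
¬((¬E ∨ A) ∨ ¬B) = 1 − 0.8710 = 0.1290
¬A = 1 − 0.3600 = 0.6400
E ∨ ¬A = a + b − a·b on (0.3600, 0.6400) = 0.7696
¬((¬E ∨ A) ∨ ¬B) ∧ (E ∨ ¬A) = a·b on (0.1290, 0.7696) = 0.0993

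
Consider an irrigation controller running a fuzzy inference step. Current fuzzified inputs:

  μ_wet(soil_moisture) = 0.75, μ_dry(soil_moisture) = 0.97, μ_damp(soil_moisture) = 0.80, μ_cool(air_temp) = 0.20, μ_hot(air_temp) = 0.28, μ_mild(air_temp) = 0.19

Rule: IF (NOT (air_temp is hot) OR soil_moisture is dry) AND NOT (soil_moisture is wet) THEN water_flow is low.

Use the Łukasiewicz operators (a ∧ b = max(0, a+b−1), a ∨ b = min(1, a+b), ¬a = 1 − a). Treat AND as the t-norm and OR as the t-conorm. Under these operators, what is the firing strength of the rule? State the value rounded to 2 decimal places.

firing strength: (¬hot=1−0.28=0.72 OR dry=0.97) = 1.00; AND[max(0, a+b−1)] with ¬wet=1−0.75=0.25 → w = 0.25

0.25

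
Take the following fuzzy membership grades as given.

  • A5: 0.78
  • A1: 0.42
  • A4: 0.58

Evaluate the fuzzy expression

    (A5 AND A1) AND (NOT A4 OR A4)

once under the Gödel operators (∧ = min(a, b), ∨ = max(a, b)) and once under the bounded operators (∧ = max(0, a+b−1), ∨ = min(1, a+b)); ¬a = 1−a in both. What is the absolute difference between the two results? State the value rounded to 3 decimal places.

0.220

Under Gödel:
  A5 AND A1 = min(a, b) on (0.78, 0.42) = 0.42
  NOT A4 = 1 − 0.58 = 0.42
  NOT A4 OR A4 = max(a, b) on (0.42, 0.58) = 0.58
  (A5 AND A1) AND (NOT A4 OR A4) = min(a, b) on (0.42, 0.58) = 0.42
  → value = 0.4200
Under bounded:
  A5 AND A1 = max(0, a+b−1) on (0.78, 0.42) = 0.20
  NOT A4 = 1 − 0.58 = 0.42
  NOT A4 OR A4 = min(1, a+b) on (0.42, 0.58) = 1.00
  (A5 AND A1) AND (NOT A4 OR A4) = max(0, a+b−1) on (0.20, 1.00) = 0.20
  → value = 0.2000
|0.4200 − 0.2000| = 0.220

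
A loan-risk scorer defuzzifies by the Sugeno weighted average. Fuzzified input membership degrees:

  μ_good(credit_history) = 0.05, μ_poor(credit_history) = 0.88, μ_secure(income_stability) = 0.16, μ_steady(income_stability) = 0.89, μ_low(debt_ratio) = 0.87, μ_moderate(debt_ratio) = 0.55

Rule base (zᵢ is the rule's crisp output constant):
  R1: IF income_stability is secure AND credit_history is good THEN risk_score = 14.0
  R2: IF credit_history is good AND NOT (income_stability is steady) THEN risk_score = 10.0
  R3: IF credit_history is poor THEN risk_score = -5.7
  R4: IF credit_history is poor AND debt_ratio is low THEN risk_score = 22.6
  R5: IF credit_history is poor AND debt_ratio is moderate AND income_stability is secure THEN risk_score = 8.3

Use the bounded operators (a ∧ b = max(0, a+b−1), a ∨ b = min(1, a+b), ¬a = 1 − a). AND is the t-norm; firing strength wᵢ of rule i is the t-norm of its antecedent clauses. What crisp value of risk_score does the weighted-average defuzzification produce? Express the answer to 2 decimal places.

7.32

R1 (z=14.0): secure=0.16, good=0.05; AND[max(0, a+b−1)] → w = 0.00
R2 (z=10.0): good=0.05, ¬steady=1−0.89=0.11; AND[max(0, a+b−1)] → w = 0.00
R3 (z=-5.7): poor=0.88 → w = 0.88
R4 (z=22.6): poor=0.88, low=0.87; AND[max(0, a+b−1)] → w = 0.75
R5 (z=8.3): poor=0.88, moderate=0.55, secure=0.16; AND[max(0, a+b−1)] → w = 0.00
Weighted average = (0.00·14.0 + 0.00·10.0 + 0.88·-5.7 + 0.75·22.6 + 0.00·8.3) / (0.00 + 0.00 + 0.88 + 0.75 + 0.00)
  = 11.9340 / 1.6300 = 7.32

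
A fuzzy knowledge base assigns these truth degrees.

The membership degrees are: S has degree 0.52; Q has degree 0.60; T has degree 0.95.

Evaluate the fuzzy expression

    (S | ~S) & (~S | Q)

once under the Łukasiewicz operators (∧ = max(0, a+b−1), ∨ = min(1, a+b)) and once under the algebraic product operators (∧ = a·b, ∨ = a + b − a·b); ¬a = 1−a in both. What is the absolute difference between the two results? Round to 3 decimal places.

0.406

Under Łukasiewicz:
  ~S = 1 − 0.52 = 0.48
  S | ~S = min(1, a+b) on (0.52, 0.48) = 1.00
  ~S = 1 − 0.52 = 0.48
  ~S | Q = min(1, a+b) on (0.48, 0.60) = 1.00
  (S | ~S) & (~S | Q) = max(0, a+b−1) on (1.00, 1.00) = 1.00
  → value = 1.0000
Under algebraic product:
  ~S = 1 − 0.5200 = 0.4800
  S | ~S = a + b − a·b on (0.5200, 0.4800) = 0.7504
  ~S = 1 − 0.5200 = 0.4800
  ~S | Q = a + b − a·b on (0.4800, 0.6000) = 0.7920
  (S | ~S) & (~S | Q) = a·b on (0.7504, 0.7920) = 0.5943
  → value = 0.5943
|1.0000 − 0.5943| = 0.406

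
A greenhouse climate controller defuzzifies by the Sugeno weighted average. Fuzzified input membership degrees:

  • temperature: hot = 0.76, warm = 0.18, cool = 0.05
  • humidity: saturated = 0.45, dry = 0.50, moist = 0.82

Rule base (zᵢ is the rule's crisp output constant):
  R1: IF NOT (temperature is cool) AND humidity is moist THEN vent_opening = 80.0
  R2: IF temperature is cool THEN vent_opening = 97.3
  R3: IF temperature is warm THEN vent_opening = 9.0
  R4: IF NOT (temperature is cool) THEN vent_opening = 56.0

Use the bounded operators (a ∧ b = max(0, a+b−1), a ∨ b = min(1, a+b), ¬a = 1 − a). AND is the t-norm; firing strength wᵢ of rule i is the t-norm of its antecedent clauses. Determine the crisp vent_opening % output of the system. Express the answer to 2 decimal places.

R1 (z=80.0): ¬cool=1−0.05=0.95, moist=0.82; AND[max(0, a+b−1)] → w = 0.77
R2 (z=97.3): cool=0.05 → w = 0.05
R3 (z=9.0): warm=0.18 → w = 0.18
R4 (z=56.0): ¬cool=1−0.05=0.95 → w = 0.95
Weighted average = (0.77·80.0 + 0.05·97.3 + 0.18·9.0 + 0.95·56.0) / (0.77 + 0.05 + 0.18 + 0.95)
  = 121.2850 / 1.9500 = 62.20

62.20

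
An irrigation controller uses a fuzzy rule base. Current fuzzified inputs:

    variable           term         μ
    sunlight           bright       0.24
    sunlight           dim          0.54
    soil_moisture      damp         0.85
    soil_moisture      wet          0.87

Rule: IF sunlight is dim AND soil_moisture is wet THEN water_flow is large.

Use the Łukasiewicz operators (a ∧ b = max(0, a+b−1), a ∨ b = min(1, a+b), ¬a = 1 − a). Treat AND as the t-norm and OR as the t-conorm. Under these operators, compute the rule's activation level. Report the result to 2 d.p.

firing strength: dim=0.54, wet=0.87; AND[max(0, a+b−1)] → w = 0.41

0.41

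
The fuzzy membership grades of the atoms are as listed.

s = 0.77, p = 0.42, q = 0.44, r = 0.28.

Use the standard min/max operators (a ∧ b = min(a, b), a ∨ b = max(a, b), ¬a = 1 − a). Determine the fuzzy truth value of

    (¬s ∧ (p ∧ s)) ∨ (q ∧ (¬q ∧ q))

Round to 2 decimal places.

0.44

¬s = 1 − 0.77 = 0.23
p ∧ s = min(a, b) on (0.42, 0.77) = 0.42
¬s ∧ (p ∧ s) = min(a, b) on (0.23, 0.42) = 0.23
¬q = 1 − 0.44 = 0.56
¬q ∧ q = min(a, b) on (0.56, 0.44) = 0.44
q ∧ (¬q ∧ q) = min(a, b) on (0.44, 0.44) = 0.44
(¬s ∧ (p ∧ s)) ∨ (q ∧ (¬q ∧ q)) = max(a, b) on (0.23, 0.44) = 0.44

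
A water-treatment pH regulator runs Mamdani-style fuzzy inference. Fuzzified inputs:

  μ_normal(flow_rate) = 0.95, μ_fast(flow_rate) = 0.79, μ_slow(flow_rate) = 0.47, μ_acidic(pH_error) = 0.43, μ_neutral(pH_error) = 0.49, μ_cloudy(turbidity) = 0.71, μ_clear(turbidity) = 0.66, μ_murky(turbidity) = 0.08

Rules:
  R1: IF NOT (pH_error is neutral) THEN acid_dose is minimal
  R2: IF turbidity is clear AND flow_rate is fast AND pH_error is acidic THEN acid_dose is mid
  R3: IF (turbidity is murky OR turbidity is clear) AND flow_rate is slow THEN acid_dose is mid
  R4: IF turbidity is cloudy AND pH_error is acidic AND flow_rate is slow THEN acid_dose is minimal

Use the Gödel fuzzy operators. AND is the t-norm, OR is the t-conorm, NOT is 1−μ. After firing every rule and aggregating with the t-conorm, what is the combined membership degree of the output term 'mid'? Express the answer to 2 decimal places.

R1: ¬neutral=1−0.49=0.51 → w = 0.51
R2: clear=0.66, fast=0.79, acidic=0.43; AND[min(a, b)] → w = 0.43
R3: (murky=0.08 OR clear=0.66) = 0.66; AND[min(a, b)] with slow=0.47 → w = 0.47
R4: cloudy=0.71, acidic=0.43, slow=0.47; AND[min(a, b)] → w = 0.43
Rules with consequent 'mid': {R2, R3} → strengths 0.43, 0.47
Aggregate via t-conorm [max(a, b)]: 0.47

0.47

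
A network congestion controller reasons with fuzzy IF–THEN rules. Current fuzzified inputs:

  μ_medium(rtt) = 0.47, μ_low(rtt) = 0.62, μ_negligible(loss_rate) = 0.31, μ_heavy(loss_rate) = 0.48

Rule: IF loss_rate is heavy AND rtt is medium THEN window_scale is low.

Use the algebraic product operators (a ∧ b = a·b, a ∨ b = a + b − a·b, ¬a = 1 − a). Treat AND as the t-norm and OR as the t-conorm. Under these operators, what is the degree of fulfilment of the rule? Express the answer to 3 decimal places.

0.226

firing strength: heavy=0.48, medium=0.47; AND[a·b] → w = 0.2256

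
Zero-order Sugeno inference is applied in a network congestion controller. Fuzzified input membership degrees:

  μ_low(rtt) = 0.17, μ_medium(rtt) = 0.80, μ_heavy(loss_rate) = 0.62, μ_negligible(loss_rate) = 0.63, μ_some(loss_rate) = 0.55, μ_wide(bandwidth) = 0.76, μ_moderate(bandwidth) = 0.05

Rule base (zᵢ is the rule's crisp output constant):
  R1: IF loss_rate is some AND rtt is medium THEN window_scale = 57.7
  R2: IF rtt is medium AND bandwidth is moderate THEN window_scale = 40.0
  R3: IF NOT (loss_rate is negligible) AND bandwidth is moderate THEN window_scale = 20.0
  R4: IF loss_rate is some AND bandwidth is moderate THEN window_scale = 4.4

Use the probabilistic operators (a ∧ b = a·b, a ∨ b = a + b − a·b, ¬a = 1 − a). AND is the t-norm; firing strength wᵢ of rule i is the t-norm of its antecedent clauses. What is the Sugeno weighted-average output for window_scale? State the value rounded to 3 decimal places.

R1 (z=57.7): some=0.55, medium=0.80; AND[a·b] → w = 0.4400
R2 (z=40.0): medium=0.80, moderate=0.05; AND[a·b] → w = 0.0400
R3 (z=20.0): ¬negligible=1−0.63=0.37, moderate=0.05; AND[a·b] → w = 0.0185
R4 (z=4.4): some=0.55, moderate=0.05; AND[a·b] → w = 0.0275
Weighted average = (0.4400·57.7 + 0.0400·40.0 + 0.0185·20.0 + 0.0275·4.4) / (0.4400 + 0.0400 + 0.0185 + 0.0275)
  = 27.4790 / 0.5260 = 52.241

52.241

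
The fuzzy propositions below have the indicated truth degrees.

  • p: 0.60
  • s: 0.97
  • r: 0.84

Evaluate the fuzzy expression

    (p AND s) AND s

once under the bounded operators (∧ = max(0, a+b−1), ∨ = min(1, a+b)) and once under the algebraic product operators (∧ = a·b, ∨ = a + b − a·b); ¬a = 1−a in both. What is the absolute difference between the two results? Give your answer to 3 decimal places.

0.025

Under bounded:
  p AND s = max(0, a+b−1) on (0.60, 0.97) = 0.57
  (p AND s) AND s = max(0, a+b−1) on (0.57, 0.97) = 0.54
  → value = 0.5400
Under algebraic product:
  p AND s = a·b on (0.6000, 0.9700) = 0.5820
  (p AND s) AND s = a·b on (0.5820, 0.9700) = 0.5645
  → value = 0.5645
|0.5400 − 0.5645| = 0.025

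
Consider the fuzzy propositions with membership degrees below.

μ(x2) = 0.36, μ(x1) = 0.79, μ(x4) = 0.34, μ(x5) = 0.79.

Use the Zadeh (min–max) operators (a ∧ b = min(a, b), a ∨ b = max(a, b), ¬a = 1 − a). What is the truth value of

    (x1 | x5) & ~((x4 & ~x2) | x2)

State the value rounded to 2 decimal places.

x1 | x5 = max(a, b) on (0.79, 0.79) = 0.79
~x2 = 1 − 0.36 = 0.64
x4 & ~x2 = min(a, b) on (0.34, 0.64) = 0.34
(x4 & ~x2) | x2 = max(a, b) on (0.34, 0.36) = 0.36
~((x4 & ~x2) | x2) = 1 − 0.36 = 0.64
(x1 | x5) & ~((x4 & ~x2) | x2) = min(a, b) on (0.79, 0.64) = 0.64

0.64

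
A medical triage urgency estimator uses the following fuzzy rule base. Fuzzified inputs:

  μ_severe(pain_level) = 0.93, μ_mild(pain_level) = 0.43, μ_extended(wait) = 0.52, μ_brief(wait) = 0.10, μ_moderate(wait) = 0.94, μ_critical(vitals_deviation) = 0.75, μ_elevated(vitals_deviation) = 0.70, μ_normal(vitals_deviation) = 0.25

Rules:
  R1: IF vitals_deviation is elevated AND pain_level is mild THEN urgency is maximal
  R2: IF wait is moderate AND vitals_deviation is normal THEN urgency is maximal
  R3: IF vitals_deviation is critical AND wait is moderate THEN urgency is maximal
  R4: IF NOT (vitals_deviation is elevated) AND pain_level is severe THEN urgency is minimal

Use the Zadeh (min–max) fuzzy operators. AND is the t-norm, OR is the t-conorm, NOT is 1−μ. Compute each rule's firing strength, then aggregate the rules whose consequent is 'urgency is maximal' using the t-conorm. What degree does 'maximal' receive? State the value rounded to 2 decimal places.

R1: elevated=0.70, mild=0.43; AND[min(a, b)] → w = 0.43
R2: moderate=0.94, normal=0.25; AND[min(a, b)] → w = 0.25
R3: critical=0.75, moderate=0.94; AND[min(a, b)] → w = 0.75
R4: ¬elevated=1−0.70=0.30, severe=0.93; AND[min(a, b)] → w = 0.30
Rules with consequent 'maximal': {R1, R2, R3} → strengths 0.43, 0.25, 0.75
Aggregate via t-conorm [max(a, b)]: 0.75

0.75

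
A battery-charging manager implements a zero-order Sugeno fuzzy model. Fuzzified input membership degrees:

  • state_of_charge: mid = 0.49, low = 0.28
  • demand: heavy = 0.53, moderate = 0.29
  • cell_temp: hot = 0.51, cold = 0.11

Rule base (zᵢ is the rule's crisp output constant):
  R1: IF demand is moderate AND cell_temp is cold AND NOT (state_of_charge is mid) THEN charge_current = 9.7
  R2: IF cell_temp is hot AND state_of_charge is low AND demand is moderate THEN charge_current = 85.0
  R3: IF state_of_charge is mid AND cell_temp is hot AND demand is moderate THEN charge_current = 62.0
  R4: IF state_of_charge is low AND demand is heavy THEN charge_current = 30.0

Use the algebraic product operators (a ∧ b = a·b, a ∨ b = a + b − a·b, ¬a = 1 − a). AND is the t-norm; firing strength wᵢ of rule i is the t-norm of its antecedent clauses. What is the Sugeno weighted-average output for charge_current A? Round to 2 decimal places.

R1 (z=9.7): moderate=0.29, cold=0.11, ¬mid=1−0.49=0.51; AND[a·b] → w = 0.0163
R2 (z=85.0): hot=0.51, low=0.28, moderate=0.29; AND[a·b] → w = 0.0414
R3 (z=62.0): mid=0.49, hot=0.51, moderate=0.29; AND[a·b] → w = 0.0725
R4 (z=30.0): low=0.28, heavy=0.53; AND[a·b] → w = 0.1484
Weighted average = (0.0163·9.7 + 0.0414·85.0 + 0.0725·62.0 + 0.1484·30.0) / (0.0163 + 0.0414 + 0.0725 + 0.1484)
  = 12.6230 / 0.2786 = 45.32

45.32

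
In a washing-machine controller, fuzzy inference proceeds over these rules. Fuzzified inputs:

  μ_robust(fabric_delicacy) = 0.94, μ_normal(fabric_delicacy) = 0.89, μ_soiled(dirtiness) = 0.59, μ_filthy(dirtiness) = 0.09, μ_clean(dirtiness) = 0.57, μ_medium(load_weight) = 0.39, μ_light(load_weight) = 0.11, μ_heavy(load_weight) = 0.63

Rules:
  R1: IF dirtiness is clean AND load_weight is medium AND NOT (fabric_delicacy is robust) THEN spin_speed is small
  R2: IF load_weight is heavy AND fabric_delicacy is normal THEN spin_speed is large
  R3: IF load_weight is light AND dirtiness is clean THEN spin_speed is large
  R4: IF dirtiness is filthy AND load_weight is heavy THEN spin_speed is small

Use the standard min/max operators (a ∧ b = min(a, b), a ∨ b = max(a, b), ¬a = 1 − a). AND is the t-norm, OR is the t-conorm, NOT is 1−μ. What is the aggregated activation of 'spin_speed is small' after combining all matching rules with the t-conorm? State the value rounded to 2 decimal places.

R1: clean=0.57, medium=0.39, ¬robust=1−0.94=0.06; AND[min(a, b)] → w = 0.06
R2: heavy=0.63, normal=0.89; AND[min(a, b)] → w = 0.63
R3: light=0.11, clean=0.57; AND[min(a, b)] → w = 0.11
R4: filthy=0.09, heavy=0.63; AND[min(a, b)] → w = 0.09
Rules with consequent 'small': {R1, R4} → strengths 0.06, 0.09
Aggregate via t-conorm [max(a, b)]: 0.09

0.09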